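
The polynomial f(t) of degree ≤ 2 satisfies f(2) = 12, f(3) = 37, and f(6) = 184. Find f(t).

f(t) = 6t^2 - 5t - 2

Write f(t) = at^2 + bt + c. Substituting each data point gives a linear system:
  4a + 2b + c = 12
  9a + 3b + c = 37
  36a + 6b + c = 184
Solving the system yields a = 6, b = -5, c = -2.
So f(t) = 6t² - 5t - 2.
Check: f(3) = 37. ✓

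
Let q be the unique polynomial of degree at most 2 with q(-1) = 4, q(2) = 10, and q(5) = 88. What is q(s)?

Write q(s) = as^2 + bs + c. Substituting each data point gives a linear system:
  a - b + c = 4
  4a + 2b + c = 10
  25a + 5b + c = 88
Solving the system yields a = 4, b = -2, c = -2.
So q(s) = 4s^2 - 2s - 2.
Check: q(2) = 10. ✓

q(s) = 4s^2 - 2s - 2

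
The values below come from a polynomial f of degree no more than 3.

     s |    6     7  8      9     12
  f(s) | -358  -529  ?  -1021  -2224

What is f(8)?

-748

The 4 known points determine the degree-3 polynomial uniquely.
Write f(s) = as^3 + bs^2 + cs + d. Substituting each data point gives a linear system:
  216a + 36b + 6c + d = -358
  343a + 49b + 7c + d = -529
  729a + 81b + 9c + d = -1021
  1728a + 144b + 12c + d = -2224
Solving the system yields a = -1, b = -3, c = -5, d = -4.
So f(s) = -s^3 - 3s^2 - 5s - 4.
Then f(8) = -748.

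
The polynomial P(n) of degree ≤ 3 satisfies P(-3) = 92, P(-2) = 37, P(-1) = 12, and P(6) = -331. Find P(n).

P(n) = -2n^3 + 3n^2 - 2n + 5

Write P(n) = an^3 + bn^2 + cn + d. Substituting each data point gives a linear system:
  -27a + 9b - 3c + d = 92
  -8a + 4b - 2c + d = 37
  -a + b - c + d = 12
  216a + 36b + 6c + d = -331
Solving the system yields a = -2, b = 3, c = -2, d = 5.
So P(n) = -2n^3 + 3n^2 - 2n + 5.
Check: P(-2) = 37. ✓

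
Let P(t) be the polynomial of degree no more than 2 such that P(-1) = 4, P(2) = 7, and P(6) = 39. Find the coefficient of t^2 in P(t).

1

Write P(t) = at^2 + bt + c. Substituting each data point gives a linear system:
  a - b + c = 4
  4a + 2b + c = 7
  36a + 6b + c = 39
Solving the system yields a = 1, b = 0, c = 3.
So P(t) = t^2 + 3.
The leading coefficient is 1.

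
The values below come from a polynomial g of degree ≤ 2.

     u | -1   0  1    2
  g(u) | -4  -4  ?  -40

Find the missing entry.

The 3 known points determine the degree-2 polynomial uniquely.
Write g(u) = au^2 + bu + c. Substituting each data point gives a linear system:
  a - b + c = -4
  c = -4
  4a + 2b + c = -40
Solving the system yields a = -6, b = -6, c = -4.
So g(u) = -6u^2 - 6u - 4.
Then g(1) = -16.

-16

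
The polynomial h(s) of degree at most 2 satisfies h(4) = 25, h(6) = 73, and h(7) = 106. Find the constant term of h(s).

1

Write h(s) = as^2 + bs + c. Substituting each data point gives a linear system:
  16a + 4b + c = 25
  36a + 6b + c = 73
  49a + 7b + c = 106
Solving the system yields a = 3, b = -6, c = 1.
So h(s) = 3s² - 6s + 1.
The constant term is 1.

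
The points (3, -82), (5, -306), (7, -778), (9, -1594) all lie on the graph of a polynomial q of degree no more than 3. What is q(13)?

Forward differences of the values at t = 3, 5, 7, 9:
  q  : -82  -306  -778  -1594
  Δ  : -224  -472  -816
  Δ^2: -248  -344
  Δ^3: -96
The third differences are constant, confirming degree 3.
Interpolating (Newton forward form) and evaluating at t = 13 gives q(13) = -4642.

-4642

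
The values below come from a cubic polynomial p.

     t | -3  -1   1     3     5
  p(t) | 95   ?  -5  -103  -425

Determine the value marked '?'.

The 4 known points determine the degree-3 polynomial uniquely.
Write p(t) = at^3 + bt^2 + ct + d. Substituting each data point gives a linear system:
  -27a + 9b - 3c + d = 95
  a + b + c + d = -5
  27a + 9b + 3c + d = -103
  125a + 25b + 5c + d = -425
Solving the system yields a = -3, b = -1, c = -6, d = 5.
So p(t) = -3t³ - t² - 6t + 5.
Then p(-1) = 13.

13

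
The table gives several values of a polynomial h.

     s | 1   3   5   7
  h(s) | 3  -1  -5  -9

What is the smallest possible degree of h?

1

Forward differences of the values at s = 1, 3, 5, 7:
  h  : 3  -1  -5  -9
  Δ  : -4  -4  -4
  Δ^2: 0  0
  Δ^3: 0
The first differences are constant (-4) and nonzero, while all higher differences vanish, so the minimal degree is 1.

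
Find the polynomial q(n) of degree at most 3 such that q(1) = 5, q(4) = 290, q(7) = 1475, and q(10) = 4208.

q(n) = 4n^3 + 2n^2 + n - 2

Using the Lagrange interpolation formula with nodes 1, 4, 7, 10:
  L_0(n) = (n - 4)(n - 7)(n - 10) / -162
  L_1(n) = (n - 1)(n - 7)(n - 10) / 54
  L_2(n) = (n - 1)(n - 4)(n - 10) / -54
  L_3(n) = (n - 1)(n - 4)(n - 7) / 162
Then q(n) = 5·L_0(n) + 290·L_1(n) + 1475·L_2(n) + 4208·L_3(n).
Expanding and collecting terms gives q(n) = 4n³ + 2n² + n - 2.
Check: q(7) = 1475. ✓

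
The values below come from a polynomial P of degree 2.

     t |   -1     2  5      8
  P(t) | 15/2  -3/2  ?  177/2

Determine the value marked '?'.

On equispaced nodes a degree-2 polynomial has vanishing third forward difference, so
  - P(-1) + 3·P(2) - 3·P(5) + P(8) = 0.
Substituting the known values and solving for P(5):
  -3·P(5) = -153/2
  P(5) = 51/2.

51/2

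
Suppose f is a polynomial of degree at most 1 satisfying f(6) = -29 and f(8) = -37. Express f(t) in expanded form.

f(t) = -4t - 5

Using the Lagrange interpolation formula with nodes 6, 8:
  L_0(t) = (t - 8) / -2
  L_1(t) = (t - 6) / 2
Then f(t) = -29·L_0(t) - 37·L_1(t).
Expanding and collecting terms gives f(t) = -4t - 5.
Check: f(8) = -37. ✓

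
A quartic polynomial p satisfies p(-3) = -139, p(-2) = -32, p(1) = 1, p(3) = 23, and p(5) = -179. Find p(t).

Write p(t) = at^4 + bt^3 + ct^2 + dt + e. Substituting each data point gives a linear system:
  81a - 27b + 9c - 3d + e = -139
  16a - 8b + 4c - 2d + e = -32
  a + b + c + d + e = 1
  81a + 27b + 9c + 3d + e = 23
  625a + 125b + 25c + 5d + e = -179
Solving the system yields a = -1, b = 3, c = 3, d = 0, e = -4.
So p(t) = -t^4 + 3t^3 + 3t^2 - 4.
Check: p(1) = 1. ✓

p(t) = -t^4 + 3t^3 + 3t^2 - 4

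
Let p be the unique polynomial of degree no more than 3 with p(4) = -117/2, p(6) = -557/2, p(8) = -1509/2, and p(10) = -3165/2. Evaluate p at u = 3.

Using the Lagrange interpolation formula with nodes 4, 6, 8, 10:
  L_0(u) = (u - 6)(u - 8)(u - 10) / -48
  L_1(u) = (u - 4)(u - 8)(u - 10) / 16
  L_2(u) = (u - 4)(u - 6)(u - 10) / -16
  L_3(u) = (u - 4)(u - 6)(u - 8) / 48
Then p(u) = -117/2·L_0(u) - 557/2·L_1(u) - 1509/2·L_2(u) - 3165/2·L_3(u).
Expanding and collecting terms gives p(u) = -2u^3 + 4u^2 + 2u - 5/2.
Evaluating at u = 3: p(3) = -29/2.

-29/2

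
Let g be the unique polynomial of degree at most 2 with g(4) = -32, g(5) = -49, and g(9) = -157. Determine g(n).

Write g(n) = an^2 + bn + c. Substituting each data point gives a linear system:
  16a + 4b + c = -32
  25a + 5b + c = -49
  81a + 9b + c = -157
Solving the system yields a = -2, b = 1, c = -4.
So g(n) = -2n² + n - 4.
Check: g(9) = -157. ✓

g(n) = -2n^2 + n - 4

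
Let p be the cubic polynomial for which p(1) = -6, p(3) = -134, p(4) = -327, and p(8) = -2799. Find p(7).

Using the Lagrange interpolation formula with nodes 1, 3, 4, 8:
  L_0(x) = (x - 3)(x - 4)(x - 8) / -42
  L_1(x) = (x - 1)(x - 4)(x - 8) / 10
  L_2(x) = (x - 1)(x - 3)(x - 8) / -12
  L_3(x) = (x - 1)(x - 3)(x - 4) / 140
Then p(x) = -6·L_0(x) - 134·L_1(x) - 327·L_2(x) - 2799·L_3(x).
Expanding and collecting terms gives p(x) = -6x^3 + 5x^2 - 6x + 1.
Evaluating at x = 7: p(7) = -1854.

-1854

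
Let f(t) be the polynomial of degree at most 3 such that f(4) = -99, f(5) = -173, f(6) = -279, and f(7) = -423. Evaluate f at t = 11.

-1499

Write f(t) = at^3 + bt^2 + ct + d. Substituting each data point gives a linear system:
  64a + 16b + 4c + d = -99
  125a + 25b + 5c + d = -173
  216a + 36b + 6c + d = -279
  343a + 49b + 7c + d = -423
Solving the system yields a = -1, b = -1, c = -4, d = -3.
So f(t) = -t^3 - t^2 - 4t - 3.
Then f(11) = -1499.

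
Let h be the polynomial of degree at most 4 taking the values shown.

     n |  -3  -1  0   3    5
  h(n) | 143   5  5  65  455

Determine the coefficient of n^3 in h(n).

-2

Write h(n) = an^4 + bn^3 + cn^2 + dn + e. Substituting each data point gives a linear system:
  81a - 27b + 9c - 3d + e = 143
  a - b + c - d + e = 5
  e = 5
  81a + 27b + 9c + 3d + e = 65
  625a + 125b + 25c + 5d + e = 455
Solving the system yields a = 1, b = -2, c = 2, d = 5, e = 5.
So h(n) = n⁴ - 2n³ + 2n² + 5n + 5.
The coefficient of n^3 is -2.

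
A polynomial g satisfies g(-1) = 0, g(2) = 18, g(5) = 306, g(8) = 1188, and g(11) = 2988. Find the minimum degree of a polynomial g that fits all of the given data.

Forward differences of the values at t = -1, 2, 5, 8, 11:
  g  : 0  18  306  1188  2988
  Δ  : 18  288  882  1800
  Δ^2: 270  594  918
  Δ^3: 324  324
  Δ^4: 0
The third differences are constant (324) and nonzero, while all higher differences vanish, so the minimal degree is 3.

3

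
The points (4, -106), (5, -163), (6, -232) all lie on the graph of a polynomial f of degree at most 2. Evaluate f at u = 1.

-7

Using the Lagrange interpolation formula with nodes 4, 5, 6:
  L_0(u) = (u - 5)(u - 6) / 2
  L_1(u) = (u - 4)(u - 6) / -1
  L_2(u) = (u - 4)(u - 5) / 2
Then f(u) = -106·L_0(u) - 163·L_1(u) - 232·L_2(u).
Expanding and collecting terms gives f(u) = -6u² - 3u + 2.
Evaluating at u = 1: f(1) = -7.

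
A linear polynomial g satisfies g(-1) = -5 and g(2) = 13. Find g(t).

Using the Lagrange interpolation formula with nodes -1, 2:
  L_0(t) = (t - 2) / -3
  L_1(t) = (t + 1) / 3
Then g(t) = -5·L_0(t) + 13·L_1(t).
Expanding and collecting terms gives g(t) = 6t + 1.
Check: g(-1) = -5. ✓

g(t) = 6t + 1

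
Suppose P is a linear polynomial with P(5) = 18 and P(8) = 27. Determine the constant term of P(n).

Write P(n) = an + b. Substituting each data point gives a linear system:
  5a + b = 18
  8a + b = 27
Solving the system yields a = 3, b = 3.
So P(n) = 3n + 3.
The constant term is 3.

3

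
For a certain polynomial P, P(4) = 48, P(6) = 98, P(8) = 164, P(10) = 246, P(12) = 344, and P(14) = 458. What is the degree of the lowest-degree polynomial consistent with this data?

Forward differences of the values at s = 4, 6, 8, 10, 12, 14:
  P  : 48  98  164  246  344  458
  Δ  : 50  66  82  98  114
  Δ^2: 16  16  16  16
  Δ^3: 0  0  0
  Δ^4: 0  0
  Δ^5: 0
The second differences are constant (16) and nonzero, while all higher differences vanish, so the minimal degree is 2.

2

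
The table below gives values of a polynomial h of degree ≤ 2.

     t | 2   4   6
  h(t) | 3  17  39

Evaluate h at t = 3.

Using the Lagrange interpolation formula with nodes 2, 4, 6:
  L_0(t) = (t - 4)(t - 6) / 8
  L_1(t) = (t - 2)(t - 6) / -4
  L_2(t) = (t - 2)(t - 4) / 8
Then h(t) = 3·L_0(t) + 17·L_1(t) + 39·L_2(t).
Expanding and collecting terms gives h(t) = t^2 + t - 3.
Evaluating at t = 3: h(3) = 9.

9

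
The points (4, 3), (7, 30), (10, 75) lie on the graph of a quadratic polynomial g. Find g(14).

163

Write g(n) = an^2 + bn + c. Substituting each data point gives a linear system:
  16a + 4b + c = 3
  49a + 7b + c = 30
  100a + 10b + c = 75
Solving the system yields a = 1, b = -2, c = -5.
So g(n) = n^2 - 2n - 5.
Then g(14) = 163.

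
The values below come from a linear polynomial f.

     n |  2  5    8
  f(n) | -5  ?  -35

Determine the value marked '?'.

On equispaced nodes a degree-1 polynomial has vanishing second forward difference, so
  f(2) - 2·f(5) + f(8) = 0.
Substituting the known values and solving for f(5):
  -2·f(5) = 40
  f(5) = -20.

-20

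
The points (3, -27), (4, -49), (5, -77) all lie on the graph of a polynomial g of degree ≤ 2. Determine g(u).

Using the Lagrange interpolation formula with nodes 3, 4, 5:
  L_0(u) = (u - 4)(u - 5) / 2
  L_1(u) = (u - 3)(u - 5) / -1
  L_2(u) = (u - 3)(u - 4) / 2
Then g(u) = -27·L_0(u) - 49·L_1(u) - 77·L_2(u).
Expanding and collecting terms gives g(u) = -3u² - u + 3.
Check: g(3) = -27. ✓

g(u) = -3u^2 - u + 3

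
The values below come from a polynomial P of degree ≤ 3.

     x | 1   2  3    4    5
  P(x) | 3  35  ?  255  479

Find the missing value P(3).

113

The 4 known points determine the degree-3 polynomial uniquely.
Write P(x) = ax^3 + bx^2 + cx + d. Substituting each data point gives a linear system:
  a + b + c + d = 3
  8a + 4b + 2c + d = 35
  64a + 16b + 4c + d = 255
  125a + 25b + 5c + d = 479
Solving the system yields a = 3, b = 5, c = -4, d = -1.
So P(x) = 3x^3 + 5x^2 - 4x - 1.
Then P(3) = 113.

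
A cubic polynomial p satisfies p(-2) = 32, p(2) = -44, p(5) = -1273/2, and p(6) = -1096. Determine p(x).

Using the Lagrange interpolation formula with nodes -2, 2, 5, 6:
  L_0(x) = (x - 2)(x - 5)(x - 6) / -224
  L_1(x) = (x + 2)(x - 5)(x - 6) / 48
  L_2(x) = (x + 2)(x - 2)(x - 6) / -21
  L_3(x) = (x + 2)(x - 2)(x - 5) / 32
Then p(x) = 32·L_0(x) - 44·L_1(x) - 1273/2·L_2(x) - 1096·L_3(x).
Expanding and collecting terms gives p(x) = -5x^3 - (1/2)x^2 + x - 4.
Check: p(6) = -1096. ✓

p(x) = -5x^3 - (1/2)x^2 + x - 4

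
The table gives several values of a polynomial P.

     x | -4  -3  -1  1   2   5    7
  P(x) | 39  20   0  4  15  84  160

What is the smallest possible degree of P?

2

Divided differences on the nodes -4, -3, -1, 1, 2, 5, 7:
  order 0: 39  20  0  4  15  84  160
  order 1: -19  -10  2  11  23  38
  order 2: 3  3  3  3  3
  order 3: 0  0  0  0
  order 4: 0  0  0
  order 5: 0  0
  order 6: 0
The order-2 divided differences are all 3 (nonzero) and every higher order vanishes, so the data lies on a polynomial of degree exactly 2.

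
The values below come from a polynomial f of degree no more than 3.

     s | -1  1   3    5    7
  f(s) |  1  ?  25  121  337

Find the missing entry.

1

On equispaced nodes a degree-3 polynomial has vanishing fourth forward difference, so
  f(-1) - 4·f(1) + 6·f(3) - 4·f(5) + f(7) = 0.
Substituting the known values and solving for f(1):
  -4·f(1) = -4
  f(1) = 1.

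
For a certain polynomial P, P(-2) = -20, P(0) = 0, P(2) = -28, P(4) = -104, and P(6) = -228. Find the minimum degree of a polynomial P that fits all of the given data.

Forward differences of the values at n = -2, 0, 2, 4, 6:
  P  : -20  0  -28  -104  -228
  Δ  : 20  -28  -76  -124
  Δ^2: -48  -48  -48
  Δ^3: 0  0
  Δ^4: 0
The second differences are constant (-48) and nonzero, while all higher differences vanish, so the minimal degree is 2.

2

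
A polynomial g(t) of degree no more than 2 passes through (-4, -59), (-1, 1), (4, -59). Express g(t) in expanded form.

g(t) = -4t^2 + 5

Write g(t) = at^2 + bt + c. Substituting each data point gives a linear system:
  16a - 4b + c = -59
  a - b + c = 1
  16a + 4b + c = -59
Solving the system yields a = -4, b = 0, c = 5.
So g(t) = -4t^2 + 5.
Check: g(4) = -59. ✓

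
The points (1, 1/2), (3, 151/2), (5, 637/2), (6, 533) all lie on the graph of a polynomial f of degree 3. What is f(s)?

f(s) = 2s^3 + 3s^2 - (1/2)s - 4

Write f(s) = as^3 + bs^2 + cs + d. Substituting each data point gives a linear system:
  a + b + c + d = 1/2
  27a + 9b + 3c + d = 151/2
  125a + 25b + 5c + d = 637/2
  216a + 36b + 6c + d = 533
Solving the system yields a = 2, b = 3, c = -1/2, d = -4.
So f(s) = 2s^3 + 3s^2 - (1/2)s - 4.
Check: f(1) = 1/2. ✓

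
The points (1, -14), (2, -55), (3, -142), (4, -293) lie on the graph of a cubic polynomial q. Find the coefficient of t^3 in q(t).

Write q(t) = at^3 + bt^2 + ct + d. Substituting each data point gives a linear system:
  a + b + c + d = -14
  8a + 4b + 2c + d = -55
  27a + 9b + 3c + d = -142
  64a + 16b + 4c + d = -293
Solving the system yields a = -3, b = -5, c = -5, d = -1.
So q(t) = -3t^3 - 5t^2 - 5t - 1.
The leading coefficient is -3.

-3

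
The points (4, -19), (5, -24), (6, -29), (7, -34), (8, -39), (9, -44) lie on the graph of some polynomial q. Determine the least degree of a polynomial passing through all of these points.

Forward differences of the values at u = 4, 5, 6, 7, 8, 9:
  q  : -19  -24  -29  -34  -39  -44
  Δ  : -5  -5  -5  -5  -5
  Δ^2: 0  0  0  0
  Δ^3: 0  0  0
  Δ^4: 0  0
  Δ^5: 0
The first differences are constant (-5) and nonzero, while all higher differences vanish, so the minimal degree is 1.

1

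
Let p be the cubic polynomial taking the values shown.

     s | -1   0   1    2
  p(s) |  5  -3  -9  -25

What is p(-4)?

161

Write p(s) = as^3 + bs^2 + cs + d. Substituting each data point gives a linear system:
  -a + b - c + d = 5
  d = -3
  a + b + c + d = -9
  8a + 4b + 2c + d = -25
Solving the system yields a = -2, b = 1, c = -5, d = -3.
So p(s) = -2s^3 + s^2 - 5s - 3.
Then p(-4) = 161.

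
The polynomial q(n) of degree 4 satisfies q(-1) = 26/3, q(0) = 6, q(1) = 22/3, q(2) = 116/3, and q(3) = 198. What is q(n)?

q(n) = 3n^4 - (5/3)n^3 - n^2 + n + 6

Using the Lagrange interpolation formula with nodes -1, 0, 1, 2, 3:
  L_0(n) = n(n - 1)(n - 2)(n - 3) / 24
  L_1(n) = (n + 1)(n - 1)(n - 2)(n - 3) / -6
  L_2(n) = (n + 1)n(n - 2)(n - 3) / 4
  L_3(n) = (n + 1)n(n - 1)(n - 3) / -6
  L_4(n) = (n + 1)n(n - 1)(n - 2) / 24
Then q(n) = 26/3·L_0(n) + 6·L_1(n) + 22/3·L_2(n) + 116/3·L_3(n) + 198·L_4(n).
Expanding and collecting terms gives q(n) = 3n^4 - (5/3)n^3 - n^2 + n + 6.
Check: q(-1) = 26/3. ✓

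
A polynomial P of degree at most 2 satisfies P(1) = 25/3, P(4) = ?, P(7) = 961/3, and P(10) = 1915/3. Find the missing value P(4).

331/3

On equispaced nodes a degree-2 polynomial has vanishing third forward difference, so
  - P(1) + 3·P(4) - 3·P(7) + P(10) = 0.
Substituting the known values and solving for P(4):
  3·P(4) = 331
  P(4) = 331/3.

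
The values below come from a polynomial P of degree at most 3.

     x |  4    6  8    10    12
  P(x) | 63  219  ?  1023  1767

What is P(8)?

523

The 4 known points determine the degree-3 polynomial uniquely.
Write P(x) = ax^3 + bx^2 + cx + d. Substituting each data point gives a linear system:
  64a + 16b + 4c + d = 63
  216a + 36b + 6c + d = 219
  1000a + 100b + 10c + d = 1023
  1728a + 144b + 12c + d = 1767
Solving the system yields a = 1, b = 1/2, c = -3, d = 3.
So P(x) = x³ + (1/2)x² - 3x + 3.
Then P(8) = 523.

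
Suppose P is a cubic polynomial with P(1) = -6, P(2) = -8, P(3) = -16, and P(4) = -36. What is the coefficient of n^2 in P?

3

Write P(n) = an^3 + bn^2 + cn + d. Substituting each data point gives a linear system:
  a + b + c + d = -6
  8a + 4b + 2c + d = -8
  27a + 9b + 3c + d = -16
  64a + 16b + 4c + d = -36
Solving the system yields a = -1, b = 3, c = -4, d = -4.
So P(n) = -n^3 + 3n^2 - 4n - 4.
The coefficient of n^2 is 3.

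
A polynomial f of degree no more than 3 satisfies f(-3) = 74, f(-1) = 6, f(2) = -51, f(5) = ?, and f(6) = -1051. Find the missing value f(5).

-630

The 4 known points determine the degree-3 polynomial uniquely.
Write f(x) = ax^3 + bx^2 + cx + d. Substituting each data point gives a linear system:
  -27a + 9b - 3c + d = 74
  -a + b - c + d = 6
  8a + 4b + 2c + d = -51
  216a + 36b + 6c + d = -1051
Solving the system yields a = -4, b = -5, c = -2, d = 5.
So f(x) = -4x^3 - 5x^2 - 2x + 5.
Then f(5) = -630.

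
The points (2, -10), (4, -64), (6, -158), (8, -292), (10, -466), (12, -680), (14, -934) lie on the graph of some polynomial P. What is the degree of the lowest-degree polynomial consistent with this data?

Forward differences of the values at u = 2, 4, 6, 8, 10, 12, 14:
  P  : -10  -64  -158  -292  -466  -680  -934
  Δ  : -54  -94  -134  -174  -214  -254
  Δ^2: -40  -40  -40  -40  -40
  Δ^3: 0  0  0  0
  Δ^4: 0  0  0
  Δ^5: 0  0
  Δ^6: 0
The second differences are constant (-40) and nonzero, while all higher differences vanish, so the minimal degree is 2.

2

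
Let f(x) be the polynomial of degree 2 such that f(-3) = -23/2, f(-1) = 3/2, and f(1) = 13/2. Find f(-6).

-46

Forward differences of the values at x = -3, -1, 1:
  f  : -23/2  3/2  13/2
  Δ  : 13  5
  Δ^2: -8
The second differences are constant, confirming degree 2.
Interpolating (Newton forward form) and evaluating at x = -6 gives f(-6) = -46.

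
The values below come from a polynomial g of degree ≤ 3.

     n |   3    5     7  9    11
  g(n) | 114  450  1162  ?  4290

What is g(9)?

2394

The 4 known points determine the degree-3 polynomial uniquely.
Write g(n) = an^3 + bn^2 + cn + d. Substituting each data point gives a linear system:
  27a + 9b + 3c + d = 114
  125a + 25b + 5c + d = 450
  343a + 49b + 7c + d = 1162
  1331a + 121b + 11c + d = 4290
Solving the system yields a = 3, b = 2, c = 5, d = 0.
So g(n) = 3n^3 + 2n^2 + 5n.
Then g(9) = 2394.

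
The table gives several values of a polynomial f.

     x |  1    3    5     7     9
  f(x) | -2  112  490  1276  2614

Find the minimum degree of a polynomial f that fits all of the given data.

3

Forward differences of the values at x = 1, 3, 5, 7, 9:
  f  : -2  112  490  1276  2614
  Δ  : 114  378  786  1338
  Δ^2: 264  408  552
  Δ^3: 144  144
  Δ^4: 0
The third differences are constant (144) and nonzero, while all higher differences vanish, so the minimal degree is 3.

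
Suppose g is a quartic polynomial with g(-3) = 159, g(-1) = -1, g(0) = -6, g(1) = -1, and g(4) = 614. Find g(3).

Write g(t) = at^4 + bt^3 + ct^2 + dt + e. Substituting each data point gives a linear system:
  81a - 27b + 9c - 3d + e = 159
  a - b + c - d + e = -1
  e = -6
  a + b + c + d + e = -1
  256a + 64b + 16c + 4d + e = 614
Solving the system yields a = 2, b = 1, c = 3, d = -1, e = -6.
So g(t) = 2t^4 + t^3 + 3t^2 - t - 6.
Then g(3) = 207.

207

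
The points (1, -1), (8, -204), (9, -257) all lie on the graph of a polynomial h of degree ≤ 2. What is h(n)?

h(n) = -3n^2 - 2n + 4

Write h(n) = an^2 + bn + c. Substituting each data point gives a linear system:
  a + b + c = -1
  64a + 8b + c = -204
  81a + 9b + c = -257
Solving the system yields a = -3, b = -2, c = 4.
So h(n) = -3n² - 2n + 4.
Check: h(1) = -1. ✓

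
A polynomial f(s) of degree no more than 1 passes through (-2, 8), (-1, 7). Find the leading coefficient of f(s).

-1

Write f(s) = as + b. Substituting each data point gives a linear system:
  -2a + b = 8
  -a + b = 7
Solving the system yields a = -1, b = 6.
So f(s) = -s + 6.
The leading coefficient is -1.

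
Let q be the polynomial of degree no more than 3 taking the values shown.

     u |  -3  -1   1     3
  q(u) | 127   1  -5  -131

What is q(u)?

q(u) = -5u^3 + 2u - 2

Using the Lagrange interpolation formula with nodes -3, -1, 1, 3:
  L_0(u) = (u + 1)(u - 1)(u - 3) / -48
  L_1(u) = (u + 3)(u - 1)(u - 3) / 16
  L_2(u) = (u + 3)(u + 1)(u - 3) / -16
  L_3(u) = (u + 3)(u + 1)(u - 1) / 48
Then q(u) = 127·L_0(u) + 1·L_1(u) - 5·L_2(u) - 131·L_3(u).
Expanding and collecting terms gives q(u) = -5u^3 + 2u - 2.
Check: q(-1) = 1. ✓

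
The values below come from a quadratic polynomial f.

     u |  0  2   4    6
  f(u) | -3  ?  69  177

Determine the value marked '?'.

The 3 known points determine the degree-2 polynomial uniquely.
Write f(u) = au^2 + bu + c. Substituting each data point gives a linear system:
  c = -3
  16a + 4b + c = 69
  36a + 6b + c = 177
Solving the system yields a = 6, b = -6, c = -3.
So f(u) = 6u^2 - 6u - 3.
Then f(2) = 9.

9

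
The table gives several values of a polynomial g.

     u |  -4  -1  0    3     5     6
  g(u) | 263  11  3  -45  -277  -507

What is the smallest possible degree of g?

3

Divided differences on the nodes -4, -1, 0, 3, 5, 6:
  order 0: 263  11  3  -45  -277  -507
  order 1: -84  -8  -16  -116  -230
  order 2: 19  -2  -20  -38
  order 3: -3  -3  -3
  order 4: 0  0
  order 5: 0
The order-3 divided differences are all -3 (nonzero) and every higher order vanishes, so the data lies on a polynomial of degree exactly 3.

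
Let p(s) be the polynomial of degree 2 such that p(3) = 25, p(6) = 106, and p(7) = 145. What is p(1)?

Using the Lagrange interpolation formula with nodes 3, 6, 7:
  L_0(s) = (s - 6)(s - 7) / 12
  L_1(s) = (s - 3)(s - 7) / -3
  L_2(s) = (s - 3)(s - 6) / 4
Then p(s) = 25·L_0(s) + 106·L_1(s) + 145·L_2(s).
Expanding and collecting terms gives p(s) = 3s^2 - 2.
Evaluating at s = 1: p(1) = 1.

1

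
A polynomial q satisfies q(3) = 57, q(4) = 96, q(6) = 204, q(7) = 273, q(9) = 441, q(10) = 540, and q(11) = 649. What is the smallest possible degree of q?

2

Divided differences on the nodes 3, 4, 6, 7, 9, 10, 11:
  order 0: 57  96  204  273  441  540  649
  order 1: 39  54  69  84  99  109
  order 2: 5  5  5  5  5
  order 3: 0  0  0  0
  order 4: 0  0  0
  order 5: 0  0
  order 6: 0
The order-2 divided differences are all 5 (nonzero) and every higher order vanishes, so the data lies on a polynomial of degree exactly 2.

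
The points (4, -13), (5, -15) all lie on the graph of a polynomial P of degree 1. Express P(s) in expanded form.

P(s) = -2s - 5

Write P(s) = as + b. Substituting each data point gives a linear system:
  4a + b = -13
  5a + b = -15
Solving the system yields a = -2, b = -5.
So P(s) = -2s - 5.
Check: P(5) = -15. ✓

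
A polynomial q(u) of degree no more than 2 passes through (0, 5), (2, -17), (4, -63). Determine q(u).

Write q(u) = au^2 + bu + c. Substituting each data point gives a linear system:
  c = 5
  4a + 2b + c = -17
  16a + 4b + c = -63
Solving the system yields a = -3, b = -5, c = 5.
So q(u) = -3u^2 - 5u + 5.
Check: q(2) = -17. ✓

q(u) = -3u^2 - 5u + 5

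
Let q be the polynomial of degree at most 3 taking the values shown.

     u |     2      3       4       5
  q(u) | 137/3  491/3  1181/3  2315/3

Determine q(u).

Write q(u) = au^3 + bu^2 + cu + d. Substituting each data point gives a linear system:
  8a + 4b + 2c + d = 137/3
  27a + 9b + 3c + d = 491/3
  64a + 16b + 4c + d = 1181/3
  125a + 25b + 5c + d = 2315/3
Solving the system yields a = 6, b = 2, c = -6, d = 5/3.
So q(u) = 6u³ + 2u² - 6u + 5/3.
Check: q(3) = 491/3. ✓

q(u) = 6u^3 + 2u^2 - 6u + 5/3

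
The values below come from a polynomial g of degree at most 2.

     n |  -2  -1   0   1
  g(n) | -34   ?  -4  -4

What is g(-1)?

The 3 known points determine the degree-2 polynomial uniquely.
Write g(n) = an^2 + bn + c. Substituting each data point gives a linear system:
  4a - 2b + c = -34
  c = -4
  a + b + c = -4
Solving the system yields a = -5, b = 5, c = -4.
So g(n) = -5n^2 + 5n - 4.
Then g(-1) = -14.

-14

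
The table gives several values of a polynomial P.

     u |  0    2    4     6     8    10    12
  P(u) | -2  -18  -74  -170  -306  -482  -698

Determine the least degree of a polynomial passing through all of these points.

Forward differences of the values at u = 0, 2, 4, 6, 8, 10, 12:
  P  : -2  -18  -74  -170  -306  -482  -698
  Δ  : -16  -56  -96  -136  -176  -216
  Δ^2: -40  -40  -40  -40  -40
  Δ^3: 0  0  0  0
  Δ^4: 0  0  0
  Δ^5: 0  0
  Δ^6: 0
The second differences are constant (-40) and nonzero, while all higher differences vanish, so the minimal degree is 2.

2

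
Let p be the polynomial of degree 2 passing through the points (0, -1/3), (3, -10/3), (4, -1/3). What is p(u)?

Using the Lagrange interpolation formula with nodes 0, 3, 4:
  L_0(u) = (u - 3)(u - 4) / 12
  L_1(u) = u(u - 4) / -3
  L_2(u) = u(u - 3) / 4
Then p(u) = -1/3·L_0(u) - 10/3·L_1(u) - 1/3·L_2(u).
Expanding and collecting terms gives p(u) = u² - 4u - 1/3.
Check: p(4) = -1/3. ✓

p(u) = u^2 - 4u - 1/3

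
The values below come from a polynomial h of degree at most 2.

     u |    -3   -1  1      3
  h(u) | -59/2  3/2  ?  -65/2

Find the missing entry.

1/2

The 3 known points determine the degree-2 polynomial uniquely.
Write h(u) = au^2 + bu + c. Substituting each data point gives a linear system:
  9a - 3b + c = -59/2
  a - b + c = 3/2
  9a + 3b + c = -65/2
Solving the system yields a = -4, b = -1/2, c = 5.
So h(u) = -4u^2 - (1/2)u + 5.
Then h(1) = 1/2.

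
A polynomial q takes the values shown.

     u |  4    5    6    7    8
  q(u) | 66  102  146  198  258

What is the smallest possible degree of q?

Forward differences of the values at u = 4, 5, 6, 7, 8:
  q  : 66  102  146  198  258
  Δ  : 36  44  52  60
  Δ^2: 8  8  8
  Δ^3: 0  0
  Δ^4: 0
The second differences are constant (8) and nonzero, while all higher differences vanish, so the minimal degree is 2.

2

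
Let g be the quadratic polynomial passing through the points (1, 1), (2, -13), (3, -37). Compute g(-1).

Write g(t) = at^2 + bt + c. Substituting each data point gives a linear system:
  a + b + c = 1
  4a + 2b + c = -13
  9a + 3b + c = -37
Solving the system yields a = -5, b = 1, c = 5.
So g(t) = -5t^2 + t + 5.
Then g(-1) = -1.

-1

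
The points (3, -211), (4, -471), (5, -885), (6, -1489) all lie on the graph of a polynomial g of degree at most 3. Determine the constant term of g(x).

5

Write g(x) = ax^3 + bx^2 + cx + d. Substituting each data point gives a linear system:
  27a + 9b + 3c + d = -211
  64a + 16b + 4c + d = -471
  125a + 25b + 5c + d = -885
  216a + 36b + 6c + d = -1489
Solving the system yields a = -6, b = -5, c = -3, d = 5.
So g(x) = -6x^3 - 5x^2 - 3x + 5.
The constant term is 5.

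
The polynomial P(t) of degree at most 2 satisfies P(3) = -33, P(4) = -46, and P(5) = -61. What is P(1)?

Write P(t) = at^2 + bt + c. Substituting each data point gives a linear system:
  9a + 3b + c = -33
  16a + 4b + c = -46
  25a + 5b + c = -61
Solving the system yields a = -1, b = -6, c = -6.
So P(t) = -t² - 6t - 6.
Then P(1) = -13.

-13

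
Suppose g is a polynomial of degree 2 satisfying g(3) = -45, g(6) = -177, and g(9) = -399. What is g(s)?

Write g(s) = as^2 + bs + c. Substituting each data point gives a linear system:
  9a + 3b + c = -45
  36a + 6b + c = -177
  81a + 9b + c = -399
Solving the system yields a = -5, b = 1, c = -3.
So g(s) = -5s^2 + s - 3.
Check: g(3) = -45. ✓

g(s) = -5s^2 + s - 3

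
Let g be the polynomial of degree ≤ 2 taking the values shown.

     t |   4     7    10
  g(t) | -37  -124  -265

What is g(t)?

g(t) = -3t^2 + 4t - 5

Write g(t) = at^2 + bt + c. Substituting each data point gives a linear system:
  16a + 4b + c = -37
  49a + 7b + c = -124
  100a + 10b + c = -265
Solving the system yields a = -3, b = 4, c = -5.
So g(t) = -3t^2 + 4t - 5.
Check: g(4) = -37. ✓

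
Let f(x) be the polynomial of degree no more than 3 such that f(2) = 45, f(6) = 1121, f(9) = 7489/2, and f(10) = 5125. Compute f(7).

3545/2

Using the Lagrange interpolation formula with nodes 2, 6, 9, 10:
  L_0(x) = (x - 6)(x - 9)(x - 10) / -224
  L_1(x) = (x - 2)(x - 9)(x - 10) / 48
  L_2(x) = (x - 2)(x - 6)(x - 10) / -21
  L_3(x) = (x - 2)(x - 6)(x - 9) / 32
Then f(x) = 45·L_0(x) + 1121·L_1(x) + 7489/2·L_2(x) + 5125·L_3(x).
Expanding and collecting terms gives f(x) = 5x^3 + (3/2)x^2 - 3x + 5.
Evaluating at x = 7: f(7) = 3545/2.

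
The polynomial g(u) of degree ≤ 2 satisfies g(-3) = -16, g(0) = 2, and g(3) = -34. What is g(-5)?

Forward differences of the values at u = -3, 0, 3:
  g  : -16  2  -34
  Δ  : 18  -36
  Δ^2: -54
The second differences are constant, confirming degree 2.
Interpolating (Newton forward form) and evaluating at u = -5 gives g(-5) = -58.

-58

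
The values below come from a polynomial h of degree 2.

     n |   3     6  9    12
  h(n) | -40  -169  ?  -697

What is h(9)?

On equispaced nodes a degree-2 polynomial has vanishing third forward difference, so
  - h(3) + 3·h(6) - 3·h(9) + h(12) = 0.
Substituting the known values and solving for h(9):
  -3·h(9) = 1164
  h(9) = -388.

-388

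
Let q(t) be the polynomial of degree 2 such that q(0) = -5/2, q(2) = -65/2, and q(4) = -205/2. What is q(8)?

Using the Lagrange interpolation formula with nodes 0, 2, 4:
  L_0(t) = (t - 2)(t - 4) / 8
  L_1(t) = t(t - 4) / -4
  L_2(t) = t(t - 2) / 8
Then q(t) = -5/2·L_0(t) - 65/2·L_1(t) - 205/2·L_2(t).
Expanding and collecting terms gives q(t) = -5t² - 5t - 5/2.
Evaluating at t = 8: q(8) = -725/2.

-725/2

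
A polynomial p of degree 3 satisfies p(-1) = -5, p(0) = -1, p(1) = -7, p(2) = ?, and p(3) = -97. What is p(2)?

-35

The 4 known points determine the degree-3 polynomial uniquely.
Write p(x) = ax^3 + bx^2 + cx + d. Substituting each data point gives a linear system:
  -a + b - c + d = -5
  d = -1
  a + b + c + d = -7
  27a + 9b + 3c + d = -97
Solving the system yields a = -2, b = -5, c = 1, d = -1.
So p(x) = -2x^3 - 5x^2 + x - 1.
Then p(2) = -35.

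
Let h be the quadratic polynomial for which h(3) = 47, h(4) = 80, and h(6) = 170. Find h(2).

Write h(s) = as^2 + bs + c. Substituting each data point gives a linear system:
  9a + 3b + c = 47
  16a + 4b + c = 80
  36a + 6b + c = 170
Solving the system yields a = 4, b = 5, c = -4.
So h(s) = 4s² + 5s - 4.
Then h(2) = 22.

22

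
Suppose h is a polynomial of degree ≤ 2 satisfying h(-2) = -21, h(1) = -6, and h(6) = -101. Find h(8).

-181

Write h(u) = au^2 + bu + c. Substituting each data point gives a linear system:
  4a - 2b + c = -21
  a + b + c = -6
  36a + 6b + c = -101
Solving the system yields a = -3, b = 2, c = -5.
So h(u) = -3u² + 2u - 5.
Then h(8) = -181.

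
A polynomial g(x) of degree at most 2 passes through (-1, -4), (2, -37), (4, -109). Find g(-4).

Write g(x) = ax^2 + bx + c. Substituting each data point gives a linear system:
  a - b + c = -4
  4a + 2b + c = -37
  16a + 4b + c = -109
Solving the system yields a = -5, b = -6, c = -5.
So g(x) = -5x^2 - 6x - 5.
Then g(-4) = -61.

-61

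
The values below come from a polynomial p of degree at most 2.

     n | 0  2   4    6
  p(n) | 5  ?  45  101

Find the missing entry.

13

On equispaced nodes a degree-2 polynomial has vanishing third forward difference, so
  - p(0) + 3·p(2) - 3·p(4) + p(6) = 0.
Substituting the known values and solving for p(2):
  3·p(2) = 39
  p(2) = 13.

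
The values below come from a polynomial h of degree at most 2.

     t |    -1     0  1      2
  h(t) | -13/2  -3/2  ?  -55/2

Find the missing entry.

-17/2

The 3 known points determine the degree-2 polynomial uniquely.
Write h(t) = at^2 + bt + c. Substituting each data point gives a linear system:
  a - b + c = -13/2
  c = -3/2
  4a + 2b + c = -55/2
Solving the system yields a = -6, b = -1, c = -3/2.
So h(t) = -6t^2 - t - 3/2.
Then h(1) = -17/2.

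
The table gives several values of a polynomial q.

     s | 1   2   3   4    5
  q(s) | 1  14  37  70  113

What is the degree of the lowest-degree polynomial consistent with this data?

2

Forward differences of the values at s = 1, 2, 3, 4, 5:
  q  : 1  14  37  70  113
  Δ  : 13  23  33  43
  Δ^2: 10  10  10
  Δ^3: 0  0
  Δ^4: 0
The second differences are constant (10) and nonzero, while all higher differences vanish, so the minimal degree is 2.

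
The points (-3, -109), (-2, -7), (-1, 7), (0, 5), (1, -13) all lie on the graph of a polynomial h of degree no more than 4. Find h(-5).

-1225

Forward differences of the values at t = -3, -2, -1, 0, 1:
  h  : -109  -7  7  5  -13
  Δ  : 102  14  -2  -18
  Δ^2: -88  -16  -16
  Δ^3: 72  0
  Δ^4: -72
The fourth differences are constant, confirming degree 4.
Interpolating (Newton forward form) and evaluating at t = -5 gives h(-5) = -1225.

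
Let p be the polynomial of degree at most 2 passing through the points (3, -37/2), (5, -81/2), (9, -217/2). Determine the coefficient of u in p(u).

-3

Write p(u) = au^2 + bu + c. Substituting each data point gives a linear system:
  9a + 3b + c = -37/2
  25a + 5b + c = -81/2
  81a + 9b + c = -217/2
Solving the system yields a = -1, b = -3, c = -1/2.
So p(u) = -u^2 - 3u - 1/2.
The coefficient of u is -3.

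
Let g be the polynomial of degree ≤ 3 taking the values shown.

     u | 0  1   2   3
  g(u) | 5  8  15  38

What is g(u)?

g(u) = 2u^3 - 4u^2 + 5u + 5

Write g(u) = au^3 + bu^2 + cu + d. Substituting each data point gives a linear system:
  d = 5
  a + b + c + d = 8
  8a + 4b + 2c + d = 15
  27a + 9b + 3c + d = 38
Solving the system yields a = 2, b = -4, c = 5, d = 5.
So g(u) = 2u³ - 4u² + 5u + 5.
Check: g(1) = 8. ✓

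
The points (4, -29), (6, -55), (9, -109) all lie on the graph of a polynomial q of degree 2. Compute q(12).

Using the Lagrange interpolation formula with nodes 4, 6, 9:
  L_0(s) = (s - 6)(s - 9) / 10
  L_1(s) = (s - 4)(s - 9) / -6
  L_2(s) = (s - 4)(s - 6) / 15
Then q(s) = -29·L_0(s) - 55·L_1(s) - 109·L_2(s).
Expanding and collecting terms gives q(s) = -s² - 3s - 1.
Evaluating at s = 12: q(12) = -181.

-181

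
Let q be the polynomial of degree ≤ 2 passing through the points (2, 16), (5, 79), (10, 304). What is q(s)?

Using the Lagrange interpolation formula with nodes 2, 5, 10:
  L_0(s) = (s - 5)(s - 10) / 24
  L_1(s) = (s - 2)(s - 10) / -15
  L_2(s) = (s - 2)(s - 5) / 40
Then q(s) = 16·L_0(s) + 79·L_1(s) + 304·L_2(s).
Expanding and collecting terms gives q(s) = 3s^2 + 4.
Check: q(5) = 79. ✓

q(s) = 3s^2 + 4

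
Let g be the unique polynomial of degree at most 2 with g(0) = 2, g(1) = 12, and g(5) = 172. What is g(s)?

g(s) = 6s^2 + 4s + 2

Write g(s) = as^2 + bs + c. Substituting each data point gives a linear system:
  c = 2
  a + b + c = 12
  25a + 5b + c = 172
Solving the system yields a = 6, b = 4, c = 2.
So g(s) = 6s^2 + 4s + 2.
Check: g(5) = 172. ✓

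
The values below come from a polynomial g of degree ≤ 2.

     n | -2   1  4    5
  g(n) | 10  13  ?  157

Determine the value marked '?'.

106

The 3 known points determine the degree-2 polynomial uniquely.
Write g(n) = an^2 + bn + c. Substituting each data point gives a linear system:
  4a - 2b + c = 10
  a + b + c = 13
  25a + 5b + c = 157
Solving the system yields a = 5, b = 6, c = 2.
So g(n) = 5n² + 6n + 2.
Then g(4) = 106.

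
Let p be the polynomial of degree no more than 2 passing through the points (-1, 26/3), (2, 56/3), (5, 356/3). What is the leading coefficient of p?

5

Write p(t) = at^2 + bt + c. Substituting each data point gives a linear system:
  a - b + c = 26/3
  4a + 2b + c = 56/3
  25a + 5b + c = 356/3
Solving the system yields a = 5, b = -5/3, c = 2.
So p(t) = 5t^2 - (5/3)t + 2.
The leading coefficient is 5.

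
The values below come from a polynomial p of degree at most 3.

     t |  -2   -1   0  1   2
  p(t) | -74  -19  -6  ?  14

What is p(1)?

The 4 known points determine the degree-3 polynomial uniquely.
Write p(t) = at^3 + bt^2 + ct + d. Substituting each data point gives a linear system:
  -8a + 4b - 2c + d = -74
  -a + b - c + d = -19
  d = -6
  8a + 4b + 2c + d = 14
Solving the system yields a = 5, b = -6, c = 2, d = -6.
So p(t) = 5t^3 - 6t^2 + 2t - 6.
Then p(1) = -5.

-5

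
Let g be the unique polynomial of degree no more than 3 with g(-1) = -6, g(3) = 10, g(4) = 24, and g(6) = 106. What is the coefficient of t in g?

Write g(t) = at^3 + bt^2 + ct + d. Substituting each data point gives a linear system:
  -a + b - c + d = -6
  27a + 9b + 3c + d = 10
  64a + 16b + 4c + d = 24
  216a + 36b + 6c + d = 106
Solving the system yields a = 1, b = -4, c = 5, d = 4.
So g(t) = t^3 - 4t^2 + 5t + 4.
The coefficient of t is 5.

5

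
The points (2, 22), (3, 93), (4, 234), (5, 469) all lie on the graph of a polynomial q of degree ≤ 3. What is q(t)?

q(t) = 4t^3 - t^2 - 6

Write q(t) = at^3 + bt^2 + ct + d. Substituting each data point gives a linear system:
  8a + 4b + 2c + d = 22
  27a + 9b + 3c + d = 93
  64a + 16b + 4c + d = 234
  125a + 25b + 5c + d = 469
Solving the system yields a = 4, b = -1, c = 0, d = -6.
So q(t) = 4t^3 - t^2 - 6.
Check: q(2) = 22. ✓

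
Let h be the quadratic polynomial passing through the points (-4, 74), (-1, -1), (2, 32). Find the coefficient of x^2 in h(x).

6

Write h(x) = ax^2 + bx + c. Substituting each data point gives a linear system:
  16a - 4b + c = 74
  a - b + c = -1
  4a + 2b + c = 32
Solving the system yields a = 6, b = 5, c = -2.
So h(x) = 6x² + 5x - 2.
The leading coefficient is 6.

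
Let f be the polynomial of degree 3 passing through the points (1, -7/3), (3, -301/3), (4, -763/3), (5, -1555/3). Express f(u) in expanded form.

Using the Lagrange interpolation formula with nodes 1, 3, 4, 5:
  L_0(u) = (u - 3)(u - 4)(u - 5) / -24
  L_1(u) = (u - 1)(u - 4)(u - 5) / 4
  L_2(u) = (u - 1)(u - 3)(u - 5) / -3
  L_3(u) = (u - 1)(u - 3)(u - 4) / 8
Then f(u) = -7/3·L_0(u) - 301/3·L_1(u) - 763/3·L_2(u) - 1555/3·L_3(u).
Expanding and collecting terms gives f(u) = -5u^3 + 5u^2 - 4u + 5/3.
Check: f(4) = -763/3. ✓

f(u) = -5u^3 + 5u^2 - 4u + 5/3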